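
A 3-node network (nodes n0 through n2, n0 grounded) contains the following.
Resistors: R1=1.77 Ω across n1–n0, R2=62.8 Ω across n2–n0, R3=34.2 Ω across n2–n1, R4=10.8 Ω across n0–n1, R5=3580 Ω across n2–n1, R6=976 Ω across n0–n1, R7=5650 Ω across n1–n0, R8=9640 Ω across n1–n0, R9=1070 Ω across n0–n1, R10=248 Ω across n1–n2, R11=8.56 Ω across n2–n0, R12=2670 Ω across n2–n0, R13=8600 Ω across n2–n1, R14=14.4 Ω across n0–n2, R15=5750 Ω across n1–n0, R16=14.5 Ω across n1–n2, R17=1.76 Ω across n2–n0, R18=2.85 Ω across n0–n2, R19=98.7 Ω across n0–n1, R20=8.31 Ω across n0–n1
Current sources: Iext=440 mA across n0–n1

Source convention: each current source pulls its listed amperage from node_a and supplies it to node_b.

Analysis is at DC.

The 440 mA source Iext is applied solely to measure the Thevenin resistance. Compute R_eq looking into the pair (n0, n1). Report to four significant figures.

Apply KCL at each of the 2 non-ground nodes and solve the resulting linear system.
Node n1: branches {R1, R3, R4, R5, R6, R7, R8, R9, R10, R13, R15, R16, R19, R20, Iext} → V_1 = 0.4975
Node n2: branches {R2, R3, R5, R10, R11, R12, R13, R14, R16, R17, R18} → V_2 = 0.04170

R_eq = 1.131 Ω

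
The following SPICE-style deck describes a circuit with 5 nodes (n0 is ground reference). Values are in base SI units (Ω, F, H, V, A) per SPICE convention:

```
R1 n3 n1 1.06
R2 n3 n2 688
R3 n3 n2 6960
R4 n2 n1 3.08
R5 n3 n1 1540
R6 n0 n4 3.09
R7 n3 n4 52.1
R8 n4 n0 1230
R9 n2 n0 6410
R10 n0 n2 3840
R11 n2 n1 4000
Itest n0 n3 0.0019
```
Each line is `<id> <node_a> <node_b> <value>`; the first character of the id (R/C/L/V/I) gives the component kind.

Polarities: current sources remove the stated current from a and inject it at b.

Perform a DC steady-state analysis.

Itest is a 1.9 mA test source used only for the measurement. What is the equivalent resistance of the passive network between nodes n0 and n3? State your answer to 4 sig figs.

R_eq = 53.94 Ω

MNA unknowns: 4 node voltages V₁..V_4
R1: Y=0.9434 on G[3,1]
R2: Y=0.001453 on G[3,2]
R3: Y=0.0001437 on G[3,2]
R4: Y=0.3247 on G[2,1]
R5: Y=0.0006494 on G[3,1]
R6: Y=0.3236 on G[0,4]
R7: Y=0.01919 on G[3,4]
R8: Y=0.0008130 on G[4,0]
R9: Y=0.0001560 on G[2,0]
R10: Y=0.0002604 on G[0,2]
R11: Y=0.0002500 on G[2,1]
Itest: z[0]−=0.0019, z[3]+=0.0019
solve → V1=0.1025, V2=0.1023, V3=0.1025, V4=0.005725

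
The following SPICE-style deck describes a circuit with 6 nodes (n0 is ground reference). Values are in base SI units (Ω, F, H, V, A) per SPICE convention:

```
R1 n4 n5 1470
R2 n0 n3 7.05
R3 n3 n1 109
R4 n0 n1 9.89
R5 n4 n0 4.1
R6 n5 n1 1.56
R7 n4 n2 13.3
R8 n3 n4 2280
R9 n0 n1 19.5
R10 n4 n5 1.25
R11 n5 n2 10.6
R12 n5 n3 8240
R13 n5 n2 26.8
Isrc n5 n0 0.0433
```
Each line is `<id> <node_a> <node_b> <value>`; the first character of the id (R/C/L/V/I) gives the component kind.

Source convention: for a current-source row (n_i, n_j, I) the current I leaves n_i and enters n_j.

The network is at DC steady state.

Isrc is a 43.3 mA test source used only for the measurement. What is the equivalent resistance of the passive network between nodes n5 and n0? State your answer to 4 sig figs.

R_eq = 3.140 Ω

MNA unknowns: 5 node voltages V₁..V_5
R1: Y=0.0006803 on G[4,5]
R2: Y=0.1418 on G[0,3]
R3: Y=0.009174 on G[3,1]
R4: Y=0.1011 on G[0,1]
R5: Y=0.2439 on G[4,0]
R6: Y=0.6410 on G[5,1]
R7: Y=0.07519 on G[4,2]
R8: Y=0.0004386 on G[3,4]
R9: Y=0.05128 on G[0,1]
R10: Y=0.8000 on G[4,5]
R11: Y=0.09434 on G[5,2]
R12: Y=0.0001214 on G[5,3]
R13: Y=0.03731 on G[5,2]
Isrc: z[5]−=0.0433, z[0]+=0.0433
solve → V1=-0.1087, V2=-0.1249, V3=-0.006992, V4=-0.1056, V5=-0.1360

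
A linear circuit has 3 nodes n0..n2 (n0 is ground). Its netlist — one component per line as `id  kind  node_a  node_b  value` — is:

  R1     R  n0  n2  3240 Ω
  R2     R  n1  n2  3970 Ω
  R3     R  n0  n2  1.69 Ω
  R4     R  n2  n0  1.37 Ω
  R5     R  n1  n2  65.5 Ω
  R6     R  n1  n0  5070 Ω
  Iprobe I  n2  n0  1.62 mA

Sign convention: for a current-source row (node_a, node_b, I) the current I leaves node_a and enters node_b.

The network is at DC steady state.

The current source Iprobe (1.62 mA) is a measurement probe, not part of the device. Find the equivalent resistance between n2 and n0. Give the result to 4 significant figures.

Apply KCL at each of the 2 non-ground nodes and solve the resulting linear system.
Node n1: branches {R2, R5, R6} → V_1 = -0.001210
Node n2: branches {R1, R2, R3, R4, R5, Iprobe} → V_2 = -0.001225

R_eq = 0.7563 Ω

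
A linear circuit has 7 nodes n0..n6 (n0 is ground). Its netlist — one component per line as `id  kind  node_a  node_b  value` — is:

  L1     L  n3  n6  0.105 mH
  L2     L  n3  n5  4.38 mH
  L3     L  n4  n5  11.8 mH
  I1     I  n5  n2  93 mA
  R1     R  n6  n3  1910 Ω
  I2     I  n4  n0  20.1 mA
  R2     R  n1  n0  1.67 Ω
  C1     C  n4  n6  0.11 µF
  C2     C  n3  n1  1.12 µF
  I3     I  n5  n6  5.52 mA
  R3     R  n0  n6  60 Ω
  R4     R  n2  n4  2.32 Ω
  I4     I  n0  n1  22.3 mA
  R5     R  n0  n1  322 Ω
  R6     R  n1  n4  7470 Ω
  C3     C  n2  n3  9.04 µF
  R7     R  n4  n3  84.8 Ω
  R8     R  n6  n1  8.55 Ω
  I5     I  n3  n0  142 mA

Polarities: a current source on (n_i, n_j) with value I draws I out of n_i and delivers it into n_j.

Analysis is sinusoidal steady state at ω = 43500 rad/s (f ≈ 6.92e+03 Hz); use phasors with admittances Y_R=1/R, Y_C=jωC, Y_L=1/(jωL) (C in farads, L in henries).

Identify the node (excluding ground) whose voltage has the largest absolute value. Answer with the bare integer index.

MNA unknowns: 6 node voltages V₁..V_6
L1: Y=0.000-0.2189j on G[3,6]
L2: Y=0.000-0.005249j on G[3,5]
L3: Y=0.000-0.001948j on G[4,5]
I1: z[5]−=0.093, z[2]+=0.093
R1: Y=0.0005236+0.000j on G[6,3]
I2: z[4]−=0.0201, z[0]+=0.0201
R2: Y=0.5988+0.000j on G[1,0]
C1: Y=0.000+0.004785j on G[4,6]
C2: Y=0.000+0.04872j on G[3,1]
I3: z[5]−=0.00552, z[6]+=0.00552
R3: Y=0.01667+0.000j on G[0,6]
R4: Y=0.4310+0.000j on G[2,4]
I4: z[0]−=0.0223, z[1]+=0.0223
R5: Y=0.003106+0.000j on G[0,1]
R6: Y=0.0001339+0.000j on G[1,4]
C3: Y=0.000+0.3932j on G[2,3]
R7: Y=0.01179+0.000j on G[4,3]
R8: Y=0.1170+0.000j on G[6,1]
I5: z[3]−=0.142, z[0]+=0.142
solve → V1=-0.1917-0.01629j, V2=-1.835-0.3574j, V3=-1.844-0.2471j, V4=-1.950-0.3494j, V5=-1.873-13.96j, V6=-1.463+0.5884j

5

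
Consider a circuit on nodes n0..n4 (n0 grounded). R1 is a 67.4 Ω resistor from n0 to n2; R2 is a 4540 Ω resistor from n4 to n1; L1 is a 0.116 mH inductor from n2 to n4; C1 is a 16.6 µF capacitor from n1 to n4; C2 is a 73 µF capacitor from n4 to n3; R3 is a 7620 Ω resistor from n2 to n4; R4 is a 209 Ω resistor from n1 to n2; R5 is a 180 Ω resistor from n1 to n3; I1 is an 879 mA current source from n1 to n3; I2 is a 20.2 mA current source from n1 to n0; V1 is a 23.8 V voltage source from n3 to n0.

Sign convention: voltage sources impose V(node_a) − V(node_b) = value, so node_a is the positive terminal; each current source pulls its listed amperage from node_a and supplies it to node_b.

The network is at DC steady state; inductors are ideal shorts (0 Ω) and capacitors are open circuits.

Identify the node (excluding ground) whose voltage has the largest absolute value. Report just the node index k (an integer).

1

Element admittances at DC:
  Y(R1) = 0.01484 S between n0,n2
  Y(R2) = 0.0002203 S between n4,n1
  L1: short n2↔n4 (DC inductor)
  Y(C1) = 0.000 S between n1,n4
  Y(C2) = 0.000 S between n4,n3
  Y(R3) = 0.0001312 S between n2,n4
  Y(R4) = 0.004785 S between n1,n2
  Y(R5) = 0.005556 S between n1,n3
  I1: injects 0.879 A into n3 (from n1)
  I2: injects 0.0202 A into n0 (from n1)
  V1: constraint V(n3)−V(n0) = 23.8
Assemble and solve the 6×6 MNA system:
  V(n1)=-82.49  V(n2)=-20.81  V(n3)=23.80  V(n4)=-20.81
  i(L1)=0.01359  i(V1)=0.2885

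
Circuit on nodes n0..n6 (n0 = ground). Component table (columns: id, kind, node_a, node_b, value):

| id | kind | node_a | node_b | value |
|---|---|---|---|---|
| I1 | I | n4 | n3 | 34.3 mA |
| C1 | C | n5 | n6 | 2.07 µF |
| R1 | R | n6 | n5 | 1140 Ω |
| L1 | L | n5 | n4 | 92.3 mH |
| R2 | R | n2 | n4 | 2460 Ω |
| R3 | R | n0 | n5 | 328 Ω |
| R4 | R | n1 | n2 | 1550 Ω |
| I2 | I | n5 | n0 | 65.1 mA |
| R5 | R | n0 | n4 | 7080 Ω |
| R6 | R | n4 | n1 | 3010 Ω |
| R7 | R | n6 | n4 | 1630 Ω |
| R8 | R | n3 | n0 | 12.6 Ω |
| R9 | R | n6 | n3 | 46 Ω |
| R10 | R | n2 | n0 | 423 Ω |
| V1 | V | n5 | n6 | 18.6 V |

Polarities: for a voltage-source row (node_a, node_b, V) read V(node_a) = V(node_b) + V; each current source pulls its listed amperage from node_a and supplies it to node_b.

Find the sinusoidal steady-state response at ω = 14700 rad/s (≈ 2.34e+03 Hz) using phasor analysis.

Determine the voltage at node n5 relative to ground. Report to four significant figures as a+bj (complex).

11.83+0.5782j V

MNA unknowns: 6 node voltages V₁..V_6 plus 1 source current (V1)
I1: z[4]−=0.0343, z[3]+=0.0343
C1: Y=0.000+0.03043j on G[5,6]
R1: Y=0.0008772+0.000j on G[6,5]
L1: Y=0.000-0.0007370j on G[5,4]
R2: Y=0.0004065+0.000j on G[2,4]
R3: Y=0.003049+0.000j on G[0,5]
R4: Y=0.0006452+0.000j on G[1,2]
I2: z[5]−=0.0651, z[0]+=0.0651
R5: Y=0.0001412+0.000j on G[0,4]
R6: Y=0.0003322+0.000j on G[4,1]
R7: Y=0.0006135+0.000j on G[6,4]
R8: Y=0.07937+0.000j on G[3,0]
R9: Y=0.02174+0.000j on G[6,3]
R10: Y=0.002364+0.000j on G[2,0]
V1: row V5−V6=18.6, i_V1 at 5,6
solve → V1=-9.394-8.740j, V2=-4.113-3.827j, V3=-1.117+0.1243j, V4=-19.65-18.28j, V5=11.83+0.5782j, V6=-6.773+0.5782j
aux → i_V1=-0.1314-0.5445j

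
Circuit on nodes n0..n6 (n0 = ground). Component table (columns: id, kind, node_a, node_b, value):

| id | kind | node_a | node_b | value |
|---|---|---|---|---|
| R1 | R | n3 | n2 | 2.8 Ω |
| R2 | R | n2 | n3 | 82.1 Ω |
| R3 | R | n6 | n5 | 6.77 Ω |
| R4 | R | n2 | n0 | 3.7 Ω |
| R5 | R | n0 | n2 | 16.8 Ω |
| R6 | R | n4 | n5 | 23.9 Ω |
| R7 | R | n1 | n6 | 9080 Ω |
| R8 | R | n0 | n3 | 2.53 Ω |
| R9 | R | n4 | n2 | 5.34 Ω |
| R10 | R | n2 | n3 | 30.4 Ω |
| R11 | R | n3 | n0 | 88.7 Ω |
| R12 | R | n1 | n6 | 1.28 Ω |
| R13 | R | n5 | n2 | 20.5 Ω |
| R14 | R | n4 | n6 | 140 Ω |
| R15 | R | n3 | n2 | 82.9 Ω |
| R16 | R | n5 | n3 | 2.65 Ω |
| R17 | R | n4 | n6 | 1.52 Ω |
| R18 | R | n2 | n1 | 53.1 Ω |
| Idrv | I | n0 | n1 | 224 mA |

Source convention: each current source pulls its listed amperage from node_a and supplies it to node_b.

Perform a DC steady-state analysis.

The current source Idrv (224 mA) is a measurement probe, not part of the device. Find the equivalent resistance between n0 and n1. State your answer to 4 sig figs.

Element admittances at DC:
  Y(R1) = 0.3571 S between n3,n2
  Y(R2) = 0.01218 S between n2,n3
  Y(R3) = 0.1477 S between n6,n5
  Y(R4) = 0.2703 S between n2,n0
  Y(R5) = 0.05952 S between n0,n2
  Y(R6) = 0.04184 S between n4,n5
  Y(R7) = 0.0001101 S between n1,n6
  Y(R8) = 0.3953 S between n0,n3
  Y(R9) = 0.1873 S between n4,n2
  Y(R10) = 0.03289 S between n2,n3
  Y(R11) = 0.01127 S between n3,n0
  Y(R12) = 0.7812 S between n1,n6
  Y(R13) = 0.04878 S between n5,n2
  Y(R14) = 0.007143 S between n4,n6
  Y(R15) = 0.01206 S between n3,n2
  Y(R16) = 0.3774 S between n5,n3
  Y(R17) = 0.6579 S between n4,n6
  Y(R18) = 0.01883 S between n2,n1
  Idrv: injects 0.224 A into n1 (from n0)
Assemble and solve the 6×6 MNA system:
  V(n1)=1.345  V(n2)=0.3351  V(n3)=0.2792  V(n4)=0.8996  V(n5)=0.5185  V(n6)=1.083

R_eq = 6.004 Ω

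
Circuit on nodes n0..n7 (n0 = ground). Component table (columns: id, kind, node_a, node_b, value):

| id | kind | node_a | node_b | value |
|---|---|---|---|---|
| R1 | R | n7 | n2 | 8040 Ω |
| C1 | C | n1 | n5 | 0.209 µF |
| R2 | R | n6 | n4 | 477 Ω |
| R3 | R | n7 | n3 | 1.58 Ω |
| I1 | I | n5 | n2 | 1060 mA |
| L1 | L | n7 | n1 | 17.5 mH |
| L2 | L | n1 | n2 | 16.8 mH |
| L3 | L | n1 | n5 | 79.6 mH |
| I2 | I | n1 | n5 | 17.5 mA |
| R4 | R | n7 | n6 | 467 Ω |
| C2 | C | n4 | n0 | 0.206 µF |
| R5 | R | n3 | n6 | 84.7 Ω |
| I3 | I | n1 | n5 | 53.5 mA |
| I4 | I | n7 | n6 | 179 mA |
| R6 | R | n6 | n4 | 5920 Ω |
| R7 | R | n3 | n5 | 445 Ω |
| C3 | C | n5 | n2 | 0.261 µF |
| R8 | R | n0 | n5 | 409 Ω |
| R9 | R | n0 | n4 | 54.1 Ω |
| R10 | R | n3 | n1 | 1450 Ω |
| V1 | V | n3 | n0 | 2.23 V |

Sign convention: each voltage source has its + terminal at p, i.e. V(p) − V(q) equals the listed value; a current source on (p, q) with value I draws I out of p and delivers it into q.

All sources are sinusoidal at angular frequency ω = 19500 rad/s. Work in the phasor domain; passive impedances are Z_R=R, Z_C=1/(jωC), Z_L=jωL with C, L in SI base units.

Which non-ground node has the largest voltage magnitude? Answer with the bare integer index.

2

Apply KCL at each of the 7 non-ground nodes and solve the resulting linear system.
Node n1: branches {C1, L1, L2, L3, I2, I3, R10} → V_1 = 48.63-196.6j
Node n2: branches {R1, I1, L2, C3} → V_2 = 209.2-62.66j
Node n3: branches {R3, R5, R7, R10, V1} → V_3 = 2.230+0.000j
Node n4: branches {R2, C2, R6, R9} → V_4 = 1.367-0.2721j
Node n5: branches {C1, I1, L3, I2, I3, R7, C3, R8} → V_5 = 111.3+60.22j
Node n6: branches {R2, R4, R5, I4, R6} → V_6 = 13.00-0.06862j
Node n7: branches {R1, R3, L1, R4, I4} → V_7 = 1.119-0.2317j
Source currents: i(V1)=-0.2986-0.1477j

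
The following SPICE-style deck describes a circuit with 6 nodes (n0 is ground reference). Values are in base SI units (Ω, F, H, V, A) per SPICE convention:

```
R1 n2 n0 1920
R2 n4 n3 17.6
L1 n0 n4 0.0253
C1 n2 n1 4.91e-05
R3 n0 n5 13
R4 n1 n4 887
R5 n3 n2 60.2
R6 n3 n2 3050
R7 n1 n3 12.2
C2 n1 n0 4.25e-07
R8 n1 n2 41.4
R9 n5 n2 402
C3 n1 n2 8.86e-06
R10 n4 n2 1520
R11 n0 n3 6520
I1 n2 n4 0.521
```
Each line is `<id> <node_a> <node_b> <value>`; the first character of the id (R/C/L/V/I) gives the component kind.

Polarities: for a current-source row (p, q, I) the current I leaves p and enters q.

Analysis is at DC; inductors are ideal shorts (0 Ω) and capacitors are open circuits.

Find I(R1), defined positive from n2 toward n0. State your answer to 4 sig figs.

-0.01052 A

Apply KCL at each of the 5 non-ground nodes and solve the resulting linear system.
Node n1: branches {C1, R4, R7, C2, R8, C3} → V_1 = -10.41
Node n2: branches {R1, C1, R5, R6, R8, R9, C3, R10, I1} → V_2 = -20.19
Node n3: branches {R2, R5, R6, R7, R11} → V_3 = -7.667
Node n4: branches {R2, L1, R4, R10, I1} → V_4 = 0.000
Node n5: branches {R3, R9} → V_5 = -0.6326
Source currents: i(L1)=-0.06035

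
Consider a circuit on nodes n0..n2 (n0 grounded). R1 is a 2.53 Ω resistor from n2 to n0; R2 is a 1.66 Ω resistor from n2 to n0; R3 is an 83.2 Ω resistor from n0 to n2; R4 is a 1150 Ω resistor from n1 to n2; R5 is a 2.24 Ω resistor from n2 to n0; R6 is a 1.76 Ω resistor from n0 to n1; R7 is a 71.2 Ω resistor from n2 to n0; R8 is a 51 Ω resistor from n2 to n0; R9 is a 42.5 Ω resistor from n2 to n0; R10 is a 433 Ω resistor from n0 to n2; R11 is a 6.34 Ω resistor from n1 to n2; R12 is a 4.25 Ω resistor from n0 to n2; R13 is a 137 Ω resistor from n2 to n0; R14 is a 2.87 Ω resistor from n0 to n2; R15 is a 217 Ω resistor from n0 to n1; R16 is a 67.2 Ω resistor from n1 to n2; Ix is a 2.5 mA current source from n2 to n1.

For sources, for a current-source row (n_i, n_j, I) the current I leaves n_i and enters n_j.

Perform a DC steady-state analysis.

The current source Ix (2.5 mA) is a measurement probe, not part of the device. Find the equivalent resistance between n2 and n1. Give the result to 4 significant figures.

R_eq = 1.603 Ω

Apply KCL at each of the 2 non-ground nodes and solve the resulting linear system.
Node n1: branches {R4, R6, R11, R15, R16, Ix} → V_1 = 0.003151
Node n2: branches {R1, R2, R3, R4, R5, R7, R8, R9, R10, R11, R12, R13, R14, R16, Ix} → V_2 = -0.0008567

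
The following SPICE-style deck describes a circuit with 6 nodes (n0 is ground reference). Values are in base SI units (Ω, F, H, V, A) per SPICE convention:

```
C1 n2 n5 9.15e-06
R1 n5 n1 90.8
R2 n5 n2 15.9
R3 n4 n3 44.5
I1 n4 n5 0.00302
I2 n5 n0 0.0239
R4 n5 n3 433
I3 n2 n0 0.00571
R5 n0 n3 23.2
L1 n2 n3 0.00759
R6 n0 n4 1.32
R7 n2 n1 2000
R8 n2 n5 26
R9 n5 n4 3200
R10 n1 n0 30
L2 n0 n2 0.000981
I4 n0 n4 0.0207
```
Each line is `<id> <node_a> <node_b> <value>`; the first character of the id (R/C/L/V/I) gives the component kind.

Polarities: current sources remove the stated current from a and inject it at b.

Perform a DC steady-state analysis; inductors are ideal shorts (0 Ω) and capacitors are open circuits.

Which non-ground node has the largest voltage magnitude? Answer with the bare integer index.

5

Apply KCL at each of the 5 non-ground nodes and solve the resulting linear system.
Node n1: branches {R1, R7, R10} → V_1 = -0.04565
Node n2: branches {C1, R2, I3, L1, R7, R8, L2} → V_2 = 0.000
Node n3: branches {R3, R4, R5, L1} → V_3 = 0.000
Node n4: branches {R3, I1, R6, R9, I4} → V_4 = 0.02258
Node n5: branches {C1, R1, R2, I1, I2, R4, R8, R9} → V_5 = -0.1859
Source currents: i(L1)=-7.814e-05, i(L2)=0.02450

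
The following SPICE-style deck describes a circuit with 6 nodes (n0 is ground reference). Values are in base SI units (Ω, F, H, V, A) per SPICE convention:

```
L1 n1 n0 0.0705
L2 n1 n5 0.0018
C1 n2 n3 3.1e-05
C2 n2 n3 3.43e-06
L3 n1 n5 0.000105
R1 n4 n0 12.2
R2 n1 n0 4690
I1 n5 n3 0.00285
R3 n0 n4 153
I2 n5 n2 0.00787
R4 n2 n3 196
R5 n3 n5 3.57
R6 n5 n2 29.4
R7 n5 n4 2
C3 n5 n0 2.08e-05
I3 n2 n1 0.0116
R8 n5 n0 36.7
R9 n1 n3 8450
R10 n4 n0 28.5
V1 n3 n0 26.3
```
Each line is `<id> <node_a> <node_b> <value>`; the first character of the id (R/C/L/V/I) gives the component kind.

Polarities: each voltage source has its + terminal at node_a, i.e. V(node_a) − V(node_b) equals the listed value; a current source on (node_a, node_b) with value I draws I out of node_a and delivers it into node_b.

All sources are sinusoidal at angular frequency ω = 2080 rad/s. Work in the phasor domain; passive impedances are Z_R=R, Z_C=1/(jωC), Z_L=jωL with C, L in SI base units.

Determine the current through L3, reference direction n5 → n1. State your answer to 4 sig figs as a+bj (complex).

-0.01663-0.1193j A

Element admittances at ω=2080 rad/s:
  Y(L1) = 0.000-0.006819j S between n1,n0
  Y(L2) = 0.000-0.2671j S between n1,n5
  Y(C1) = 0.000+0.06448j S between n2,n3
  Y(C2) = 0.000+0.007134j S between n2,n3
  Y(L3) = 0.000-4.579j S between n1,n5
  Y(R1) = 0.08197+0.000j S between n4,n0
  Y(R2) = 0.0002132+0.000j S between n1,n0
  I1: injects 0.00285 A into n3 (from n5)
  Y(R3) = 0.006536+0.000j S between n0,n4
  I2: injects 0.00787 A into n2 (from n5)
  Y(R4) = 0.005102+0.000j S between n2,n3
  Y(R5) = 0.2801+0.000j S between n3,n5
  Y(R6) = 0.03401+0.000j S between n5,n2
  Y(R7) = 0.5000+0.000j S between n5,n4
  Y(C3) = 0.000+0.04326j S between n5,n0
  I3: injects 0.0116 A into n1 (from n2)
  Y(R8) = 0.02725+0.000j S between n5,n0
  Y(R9) = 0.0001183+0.000j S between n1,n3
  Y(R10) = 0.03509+0.000j S between n4,n0
  V1: constraint V(n3)−V(n0) = 26.3
Assemble and solve the 6×6 MNA system:
  V(n1)=18.46-1.321j  V(n2)=24.23+2.635j  V(n3)=26.30+0.000j  V(n4)=14.82-1.062j  V(n5)=18.48-1.325j
  i(V1)=-2.387-0.5060j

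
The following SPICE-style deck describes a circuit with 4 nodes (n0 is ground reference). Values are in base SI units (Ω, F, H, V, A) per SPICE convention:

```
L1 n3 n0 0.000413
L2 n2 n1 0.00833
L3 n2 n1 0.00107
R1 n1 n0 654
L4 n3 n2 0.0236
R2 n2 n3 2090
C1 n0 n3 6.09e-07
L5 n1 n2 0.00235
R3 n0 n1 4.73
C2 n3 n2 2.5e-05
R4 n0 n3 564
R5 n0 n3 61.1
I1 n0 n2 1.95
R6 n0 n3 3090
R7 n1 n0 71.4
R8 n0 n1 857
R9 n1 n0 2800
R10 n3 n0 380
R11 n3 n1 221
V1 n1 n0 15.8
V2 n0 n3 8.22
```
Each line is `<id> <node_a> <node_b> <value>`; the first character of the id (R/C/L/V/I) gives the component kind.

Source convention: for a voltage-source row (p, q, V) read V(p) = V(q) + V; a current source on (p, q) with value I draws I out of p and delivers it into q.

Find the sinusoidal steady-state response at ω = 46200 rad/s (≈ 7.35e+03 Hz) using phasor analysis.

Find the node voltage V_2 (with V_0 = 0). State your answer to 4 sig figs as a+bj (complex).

-8.905-1.738j V

MNA unknowns: 3 node voltages V₁..V_3 plus 2 source currents (V1, V2)
L1: Y=0.000-0.05241j on G[3,0]
L2: Y=0.000-0.002598j on G[2,1]
L3: Y=0.000-0.02023j on G[2,1]
R1: Y=0.001529+0.000j on G[1,0]
L4: Y=0.000-0.0009172j on G[3,2]
R2: Y=0.0004785+0.000j on G[2,3]
C1: Y=0.000+0.02814j on G[0,3]
L5: Y=0.000-0.009211j on G[1,2]
R3: Y=0.2114+0.000j on G[0,1]
C2: Y=0.000+1.155j on G[3,2]
R4: Y=0.001773+0.000j on G[0,3]
R5: Y=0.01637+0.000j on G[0,3]
I1: z[0]−=1.95, z[2]+=1.95
R6: Y=0.0003236+0.000j on G[0,3]
R7: Y=0.01401+0.000j on G[1,0]
R8: Y=0.001167+0.000j on G[0,1]
R9: Y=0.0003571+0.000j on G[1,0]
R10: Y=0.002632+0.000j on G[3,0]
R11: Y=0.004525+0.000j on G[3,1]
V1: row V1−V0=15.8, i_V1 at 1,0
V2: row V0−V3=8.22, i_V2 at 0,3
solve → V1=15.80+0.000j, V2=-8.905-1.738j, V3=-8.220+0.000j
aux → i_V1=-3.774+0.7915j, i_V2=-2.288+0.9910j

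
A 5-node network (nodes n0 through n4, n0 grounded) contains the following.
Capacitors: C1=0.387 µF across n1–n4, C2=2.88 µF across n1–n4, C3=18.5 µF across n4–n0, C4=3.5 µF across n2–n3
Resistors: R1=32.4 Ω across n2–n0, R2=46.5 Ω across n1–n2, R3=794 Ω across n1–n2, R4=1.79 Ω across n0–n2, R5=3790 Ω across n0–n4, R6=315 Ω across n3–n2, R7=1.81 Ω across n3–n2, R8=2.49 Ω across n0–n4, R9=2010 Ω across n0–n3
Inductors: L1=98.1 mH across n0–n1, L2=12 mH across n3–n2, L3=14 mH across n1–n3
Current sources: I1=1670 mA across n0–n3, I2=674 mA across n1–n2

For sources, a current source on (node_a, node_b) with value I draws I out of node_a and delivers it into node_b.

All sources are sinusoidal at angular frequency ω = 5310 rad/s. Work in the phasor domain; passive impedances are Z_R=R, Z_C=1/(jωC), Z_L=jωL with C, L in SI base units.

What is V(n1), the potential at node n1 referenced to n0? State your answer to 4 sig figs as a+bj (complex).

MNA unknowns: 4 node voltages V₁..V_4
C1: Y=0.000+0.002055j on G[1,4]
R1: Y=0.03086+0.000j on G[2,0]
C2: Y=0.000+0.01529j on G[1,4]
R2: Y=0.02151+0.000j on G[1,2]
R3: Y=0.001259+0.000j on G[1,2]
R4: Y=0.5587+0.000j on G[0,2]
L1: Y=0.000-0.001920j on G[0,1]
R5: Y=0.0002639+0.000j on G[0,4]
R6: Y=0.003175+0.000j on G[3,2]
R7: Y=0.5525+0.000j on G[3,2]
L2: Y=0.000-0.01569j on G[3,2]
I1: z[0]−=1.67, z[3]+=1.67
C3: Y=0.000+0.09823j on G[4,0]
R8: Y=0.4016+0.000j on G[0,4]
C4: Y=0.000+0.01859j on G[2,3]
R9: Y=0.0004975+0.000j on G[0,3]
L3: Y=0.000-0.01345j on G[1,3]
I2: z[1]−=0.674, z[2]+=0.674
solve → V1=-25.24-0.7745j, V2=2.838+0.6519j, V3=5.789+1.387j, V4=-0.2586-1.015j

-25.24-0.7745j V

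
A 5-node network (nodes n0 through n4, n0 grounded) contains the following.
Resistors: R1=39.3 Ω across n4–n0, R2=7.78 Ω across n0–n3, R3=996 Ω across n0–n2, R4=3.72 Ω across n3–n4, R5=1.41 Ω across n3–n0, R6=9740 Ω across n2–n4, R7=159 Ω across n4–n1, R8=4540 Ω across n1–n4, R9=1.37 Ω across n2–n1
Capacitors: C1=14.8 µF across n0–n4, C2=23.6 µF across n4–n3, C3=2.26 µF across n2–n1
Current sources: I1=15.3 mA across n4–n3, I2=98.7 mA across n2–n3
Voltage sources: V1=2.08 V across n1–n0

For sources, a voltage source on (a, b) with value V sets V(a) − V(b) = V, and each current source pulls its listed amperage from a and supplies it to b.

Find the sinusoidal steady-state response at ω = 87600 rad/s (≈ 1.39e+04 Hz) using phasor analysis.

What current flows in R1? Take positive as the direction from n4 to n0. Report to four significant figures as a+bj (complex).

Element admittances at ω=87600 rad/s:
  Y(R1) = 0.02545+0.000j S between n4,n0
  Y(R2) = 0.1285+0.000j S between n0,n3
  Y(C1) = 0.000+1.296j S between n0,n4
  Y(R3) = 0.001004+0.000j S between n0,n2
  I1: injects 0.0153 A into n3 (from n4)
  Y(C2) = 0.000+2.067j S between n4,n3
  Y(R4) = 0.2688+0.000j S between n3,n4
  Y(R5) = 0.7092+0.000j S between n3,n0
  Y(R6) = 0.0001027+0.000j S between n2,n4
  Y(R7) = 0.006289+0.000j S between n4,n1
  I2: injects 0.0987 A into n3 (from n2)
  Y(C3) = 0.000+0.1980j S between n2,n1
  Y(R8) = 0.0002203+0.000j S between n1,n4
  Y(R9) = 0.7299+0.000j S between n2,n1
  V1: constraint V(n1)−V(n0) = 2.08
Assemble and solve the 5×5 MNA system:
  V(n1)=2.080+0.000j  V(n2)=1.951+0.03485j  V(n3)=0.07036-0.06314j  V(n4)=0.04180-0.04023j
  i(V1)=-0.1141-0.0003046j

0.001064-0.001024j A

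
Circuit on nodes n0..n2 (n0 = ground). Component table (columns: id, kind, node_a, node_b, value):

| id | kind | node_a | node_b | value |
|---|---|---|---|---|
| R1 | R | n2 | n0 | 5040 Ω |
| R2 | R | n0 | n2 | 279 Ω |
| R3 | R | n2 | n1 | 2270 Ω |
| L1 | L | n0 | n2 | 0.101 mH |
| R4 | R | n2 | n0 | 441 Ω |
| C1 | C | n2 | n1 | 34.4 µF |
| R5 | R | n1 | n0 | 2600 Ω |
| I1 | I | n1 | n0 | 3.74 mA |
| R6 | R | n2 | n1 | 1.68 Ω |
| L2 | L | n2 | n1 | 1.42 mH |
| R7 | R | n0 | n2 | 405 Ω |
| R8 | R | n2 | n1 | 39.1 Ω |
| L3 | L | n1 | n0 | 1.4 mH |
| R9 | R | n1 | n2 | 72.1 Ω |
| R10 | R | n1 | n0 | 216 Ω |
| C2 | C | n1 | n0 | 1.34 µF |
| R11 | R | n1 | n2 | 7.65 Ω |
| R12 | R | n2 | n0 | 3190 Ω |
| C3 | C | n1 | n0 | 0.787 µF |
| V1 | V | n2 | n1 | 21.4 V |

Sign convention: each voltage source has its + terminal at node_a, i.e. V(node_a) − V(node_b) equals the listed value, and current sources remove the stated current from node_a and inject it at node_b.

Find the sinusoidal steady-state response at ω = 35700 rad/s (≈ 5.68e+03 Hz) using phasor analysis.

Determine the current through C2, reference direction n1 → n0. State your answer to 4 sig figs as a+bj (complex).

Apply KCL at each of the 2 non-ground nodes and solve the resulting linear system.
Node n1: branches {R3, C1, R5, I1, R6, L2, R8, L3, R9, R10, C2, R11, C3, V1} → V_1 = -26.76+0.8027j
Node n2: branches {R1, R2, R3, L1, R4, C1, R6, L2, R7, R8, R9, R11, R12, V1} → V_2 = -5.355+0.8027j
Source currents: i(V1)=-16.56-27.35j

-0.03840-1.280j A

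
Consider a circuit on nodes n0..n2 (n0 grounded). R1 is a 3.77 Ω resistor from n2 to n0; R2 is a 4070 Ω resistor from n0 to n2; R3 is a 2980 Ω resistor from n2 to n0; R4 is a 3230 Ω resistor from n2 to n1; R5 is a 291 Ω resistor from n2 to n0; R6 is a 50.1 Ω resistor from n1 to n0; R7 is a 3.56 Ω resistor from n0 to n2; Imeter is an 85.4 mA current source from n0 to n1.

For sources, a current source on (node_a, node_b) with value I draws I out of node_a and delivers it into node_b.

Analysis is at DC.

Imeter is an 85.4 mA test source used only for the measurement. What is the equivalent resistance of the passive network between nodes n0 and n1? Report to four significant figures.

R_eq = 49.34 Ω

Element admittances at DC:
  Y(R1) = 0.2653 S between n2,n0
  Y(R2) = 0.0002457 S between n0,n2
  Y(R3) = 0.0003356 S between n2,n0
  Y(R4) = 0.0003096 S between n2,n1
  Y(R5) = 0.003436 S between n2,n0
  Y(R6) = 0.01996 S between n1,n0
  Y(R7) = 0.2809 S between n0,n2
  Imeter: injects 0.0854 A into n1 (from n0)
Assemble and solve the 2×2 MNA system:
  V(n1)=4.213  V(n2)=0.002370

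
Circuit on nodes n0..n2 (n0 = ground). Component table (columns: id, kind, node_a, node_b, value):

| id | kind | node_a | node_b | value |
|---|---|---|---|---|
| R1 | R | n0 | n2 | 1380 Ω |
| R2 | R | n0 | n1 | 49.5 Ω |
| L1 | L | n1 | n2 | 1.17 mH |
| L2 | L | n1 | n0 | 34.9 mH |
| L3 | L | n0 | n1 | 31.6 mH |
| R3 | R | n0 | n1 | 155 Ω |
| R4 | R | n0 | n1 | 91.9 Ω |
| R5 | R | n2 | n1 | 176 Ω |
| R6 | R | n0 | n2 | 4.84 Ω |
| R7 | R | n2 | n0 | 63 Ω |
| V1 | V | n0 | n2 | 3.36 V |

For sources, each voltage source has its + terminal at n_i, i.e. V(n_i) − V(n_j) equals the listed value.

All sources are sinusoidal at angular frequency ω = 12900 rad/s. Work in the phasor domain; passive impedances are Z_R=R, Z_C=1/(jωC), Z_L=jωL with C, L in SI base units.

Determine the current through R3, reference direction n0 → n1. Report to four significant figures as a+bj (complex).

MNA unknowns: 2 node voltages V₁..V_2 plus 1 source current (V1)
R1: Y=0.0007246+0.000j on G[0,2]
R2: Y=0.02020+0.000j on G[0,1]
L1: Y=0.000-0.06626j on G[1,2]
L2: Y=0.000-0.002221j on G[1,0]
L3: Y=0.000-0.002453j on G[0,1]
R3: Y=0.006452+0.000j on G[0,1]
R4: Y=0.01088+0.000j on G[0,1]
R5: Y=0.005682+0.000j on G[2,1]
R6: Y=0.2066+0.000j on G[0,2]
R7: Y=0.01587+0.000j on G[2,0]
V1: row V0−V2=3.36, i_V1 at 0,2
solve → V1=-2.408+1.198j, V2=-3.360+0.000j
aux → i_V1=-0.8348+0.05624j

0.01554-0.007731j A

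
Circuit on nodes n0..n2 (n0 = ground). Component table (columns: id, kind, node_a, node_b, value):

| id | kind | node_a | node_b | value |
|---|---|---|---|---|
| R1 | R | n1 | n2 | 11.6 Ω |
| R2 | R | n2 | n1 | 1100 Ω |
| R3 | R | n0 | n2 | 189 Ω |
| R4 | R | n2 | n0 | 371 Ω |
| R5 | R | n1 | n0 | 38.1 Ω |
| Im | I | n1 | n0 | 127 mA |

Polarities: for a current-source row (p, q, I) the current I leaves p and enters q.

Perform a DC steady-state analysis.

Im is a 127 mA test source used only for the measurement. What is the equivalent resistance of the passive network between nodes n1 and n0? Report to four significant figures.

R_eq = 29.80 Ω

Apply KCL at each of the 2 non-ground nodes and solve the resulting linear system.
Node n1: branches {R1, R2, R5, Im} → V_1 = -3.784
Node n2: branches {R1, R2, R3, R4} → V_2 = -3.466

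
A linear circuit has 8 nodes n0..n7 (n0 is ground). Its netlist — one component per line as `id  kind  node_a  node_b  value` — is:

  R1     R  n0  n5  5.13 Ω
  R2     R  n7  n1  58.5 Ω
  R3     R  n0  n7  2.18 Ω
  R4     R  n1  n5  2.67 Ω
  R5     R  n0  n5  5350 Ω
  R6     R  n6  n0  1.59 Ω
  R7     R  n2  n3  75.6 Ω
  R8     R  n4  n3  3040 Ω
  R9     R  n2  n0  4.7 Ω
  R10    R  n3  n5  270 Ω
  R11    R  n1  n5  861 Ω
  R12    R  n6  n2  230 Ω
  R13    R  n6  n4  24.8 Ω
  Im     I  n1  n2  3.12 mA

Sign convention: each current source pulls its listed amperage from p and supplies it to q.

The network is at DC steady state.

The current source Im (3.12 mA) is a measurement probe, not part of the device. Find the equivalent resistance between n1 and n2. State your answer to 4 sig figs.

R_eq = 11.27 Ω

MNA unknowns: 7 node voltages V₁..V_7
R1: Y=0.1949 on G[0,5]
R2: Y=0.01709 on G[7,1]
R3: Y=0.4587 on G[0,7]
R4: Y=0.3745 on G[1,5]
R5: Y=0.0001869 on G[0,5]
R6: Y=0.6289 on G[6,0]
R7: Y=0.01323 on G[2,3]
R8: Y=0.0003289 on G[4,3]
R9: Y=0.2128 on G[2,0]
R10: Y=0.003704 on G[3,5]
R11: Y=0.001161 on G[1,5]
R12: Y=0.004348 on G[6,2]
R13: Y=0.04032 on G[6,4]
Im: z[1]−=0.00312, z[2]+=0.00312
solve → V1=-0.02117, V2=0.01399, V3=0.007767, V4=0.0001621, V5=-0.01379, V6=0.0001000, V7=-0.0007605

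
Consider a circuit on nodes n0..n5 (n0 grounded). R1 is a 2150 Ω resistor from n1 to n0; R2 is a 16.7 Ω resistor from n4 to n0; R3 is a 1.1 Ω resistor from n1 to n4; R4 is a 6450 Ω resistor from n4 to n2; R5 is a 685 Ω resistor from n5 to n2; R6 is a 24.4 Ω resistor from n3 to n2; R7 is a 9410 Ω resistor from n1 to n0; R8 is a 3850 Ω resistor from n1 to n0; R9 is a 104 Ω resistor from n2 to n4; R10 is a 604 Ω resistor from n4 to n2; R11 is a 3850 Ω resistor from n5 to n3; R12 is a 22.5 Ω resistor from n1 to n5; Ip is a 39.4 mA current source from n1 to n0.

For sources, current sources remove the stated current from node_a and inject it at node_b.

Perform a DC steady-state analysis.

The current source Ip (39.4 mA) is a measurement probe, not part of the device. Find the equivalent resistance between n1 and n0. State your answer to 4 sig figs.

R_eq = 17.54 Ω

MNA unknowns: 5 node voltages V₁..V_5
R1: Y=0.0004651 on G[1,0]
R2: Y=0.05988 on G[4,0]
R3: Y=0.9091 on G[1,4]
R4: Y=0.0001550 on G[4,2]
R5: Y=0.001460 on G[5,2]
R6: Y=0.04098 on G[3,2]
R7: Y=0.0001063 on G[1,0]
R8: Y=0.0002597 on G[1,0]
R9: Y=0.009615 on G[2,4]
R10: Y=0.001656 on G[4,2]
R11: Y=0.0002597 on G[5,3]
R12: Y=0.04444 on G[1,5]
Ip: z[1]−=0.0394, z[0]+=0.0394
solve → V1=-0.6910, V2=-0.6538, V3=-0.6540, V4=-0.6484, V5=-0.6896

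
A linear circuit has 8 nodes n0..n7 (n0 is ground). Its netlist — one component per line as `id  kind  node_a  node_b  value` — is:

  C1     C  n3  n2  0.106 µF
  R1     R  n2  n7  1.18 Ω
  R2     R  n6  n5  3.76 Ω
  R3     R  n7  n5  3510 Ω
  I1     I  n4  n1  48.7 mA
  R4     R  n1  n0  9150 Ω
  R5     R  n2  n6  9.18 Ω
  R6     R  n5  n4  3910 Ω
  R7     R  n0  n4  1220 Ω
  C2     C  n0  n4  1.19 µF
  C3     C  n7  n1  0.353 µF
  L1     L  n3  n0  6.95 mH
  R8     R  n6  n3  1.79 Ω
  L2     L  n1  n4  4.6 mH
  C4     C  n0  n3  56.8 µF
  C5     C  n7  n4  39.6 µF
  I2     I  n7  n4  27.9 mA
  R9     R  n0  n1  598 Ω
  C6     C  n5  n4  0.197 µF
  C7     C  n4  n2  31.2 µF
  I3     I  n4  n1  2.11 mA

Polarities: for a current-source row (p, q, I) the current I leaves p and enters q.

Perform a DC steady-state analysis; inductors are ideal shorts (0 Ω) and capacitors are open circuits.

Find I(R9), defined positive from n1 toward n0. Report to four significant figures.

Element admittances at DC:
  Y(C1) = 0.000 S between n3,n2
  Y(R1) = 0.8475 S between n2,n7
  Y(R2) = 0.2660 S between n6,n5
  Y(R3) = 0.0002849 S between n7,n5
  I1: injects 0.0487 A into n1 (from n4)
  Y(R4) = 0.0001093 S between n1,n0
  Y(R5) = 0.1089 S between n2,n6
  Y(R6) = 0.0002558 S between n5,n4
  Y(R7) = 0.0008197 S between n0,n4
  Y(C2) = 0.000 S between n0,n4
  Y(C3) = 0.000 S between n7,n1
  L1: short n3↔n0 (DC inductor)
  Y(R8) = 0.5587 S between n6,n3
  L2: short n1↔n4 (DC inductor)
  Y(C4) = 0.000 S between n0,n3
  Y(C5) = 0.000 S between n7,n4
  I2: injects 0.0279 A into n4 (from n7)
  Y(R9) = 0.001672 S between n0,n1
  Y(C6) = 0.000 S between n5,n4
  Y(C7) = 0.000 S between n4,n2
  I3: injects 0.00211 A into n1 (from n4)
Assemble and solve the 9×9 MNA system:
  V(n1)=9.762  V(n2)=-0.3008  V(n3)=0.000  V(n4)=9.762  V(n5)=-0.03635  V(n6)=-0.04546  V(n7)=-0.3336
  i(L1)=-0.02539  i(L2)=0.03342

0.01633 A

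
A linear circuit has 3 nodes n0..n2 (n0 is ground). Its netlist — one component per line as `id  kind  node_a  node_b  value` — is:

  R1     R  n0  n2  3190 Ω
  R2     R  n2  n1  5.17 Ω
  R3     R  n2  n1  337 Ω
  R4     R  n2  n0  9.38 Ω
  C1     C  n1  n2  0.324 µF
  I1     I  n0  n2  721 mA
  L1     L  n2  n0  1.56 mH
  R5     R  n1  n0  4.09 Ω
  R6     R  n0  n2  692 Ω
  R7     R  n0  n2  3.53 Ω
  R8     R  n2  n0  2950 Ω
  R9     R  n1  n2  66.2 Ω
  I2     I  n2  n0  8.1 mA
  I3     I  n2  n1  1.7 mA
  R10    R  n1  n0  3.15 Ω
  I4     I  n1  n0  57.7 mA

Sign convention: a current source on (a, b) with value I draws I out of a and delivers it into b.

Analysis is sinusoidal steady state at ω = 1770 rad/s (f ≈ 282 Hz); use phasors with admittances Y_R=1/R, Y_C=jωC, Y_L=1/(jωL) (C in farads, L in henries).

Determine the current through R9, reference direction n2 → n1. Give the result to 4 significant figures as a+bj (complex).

0.01082+0.006438j A

Apply KCL at each of the 2 non-ground nodes and solve the resulting linear system.
Node n1: branches {R2, R3, C1, R5, R9, I3, R10, I4} → V_1 = 0.1695+0.1611j
Node n2: branches {R1, R2, R3, R4, C1, I1, L1, R6, R7, R8, R9, I2, I3} → V_2 = 0.8858+0.5874j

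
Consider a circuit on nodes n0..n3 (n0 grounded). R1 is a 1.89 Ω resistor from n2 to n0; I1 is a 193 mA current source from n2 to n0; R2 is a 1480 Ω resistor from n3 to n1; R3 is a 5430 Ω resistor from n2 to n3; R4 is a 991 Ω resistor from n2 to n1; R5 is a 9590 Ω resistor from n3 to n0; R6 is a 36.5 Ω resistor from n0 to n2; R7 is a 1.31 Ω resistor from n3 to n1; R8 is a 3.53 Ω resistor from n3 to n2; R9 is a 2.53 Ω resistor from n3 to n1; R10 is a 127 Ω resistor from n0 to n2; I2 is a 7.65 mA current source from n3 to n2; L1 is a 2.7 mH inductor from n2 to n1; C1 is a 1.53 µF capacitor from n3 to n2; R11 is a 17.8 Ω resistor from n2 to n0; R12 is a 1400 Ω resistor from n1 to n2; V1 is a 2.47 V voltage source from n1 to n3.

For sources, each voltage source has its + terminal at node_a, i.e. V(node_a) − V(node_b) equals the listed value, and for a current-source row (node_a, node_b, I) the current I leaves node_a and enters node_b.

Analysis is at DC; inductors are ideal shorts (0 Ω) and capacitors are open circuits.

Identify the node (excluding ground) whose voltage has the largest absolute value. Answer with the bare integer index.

Element admittances at DC:
  Y(R1) = 0.5291 S between n2,n0
  I1: injects 0.193 A into n0 (from n2)
  Y(R2) = 0.0006757 S between n3,n1
  Y(R3) = 0.0001842 S between n2,n3
  Y(R4) = 0.001009 S between n2,n1
  Y(R5) = 0.0001043 S between n3,n0
  Y(R6) = 0.02740 S between n0,n2
  Y(R7) = 0.7634 S between n3,n1
  Y(R8) = 0.2833 S between n3,n2
  Y(R9) = 0.3953 S between n3,n1
  Y(R10) = 0.007874 S between n0,n2
  I2: injects 0.00765 A into n2 (from n3)
  L1: short n2↔n1 (DC inductor)
  Y(C1) = 0.000 S between n3,n2
  Y(R11) = 0.05618 S between n2,n0
  Y(R12) = 0.0007143 S between n1,n2
  V1: constraint V(n1)−V(n3) = 2.47
Assemble and solve the 5×5 MNA system:
  V(n1)=-0.3105  V(n2)=-0.3105  V(n3)=-2.781
  i(L1)=-0.6928  i(V1)=-3.556

3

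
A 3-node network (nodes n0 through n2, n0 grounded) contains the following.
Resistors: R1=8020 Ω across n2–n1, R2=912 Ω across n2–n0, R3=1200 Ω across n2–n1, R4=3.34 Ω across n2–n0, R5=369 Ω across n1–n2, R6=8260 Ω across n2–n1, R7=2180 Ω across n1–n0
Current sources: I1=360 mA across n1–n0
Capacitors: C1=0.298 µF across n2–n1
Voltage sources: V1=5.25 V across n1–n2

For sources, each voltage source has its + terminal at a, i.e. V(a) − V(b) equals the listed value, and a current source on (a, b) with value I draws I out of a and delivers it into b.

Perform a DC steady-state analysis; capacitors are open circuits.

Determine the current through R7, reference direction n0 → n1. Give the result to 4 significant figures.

Apply KCL at each of the 2 non-ground nodes and solve the resulting linear system.
Node n1: branches {R1, R3, R5, I1, R6, C1, R7, V1} → V_1 = 4.046
Node n2: branches {R1, R2, R3, R4, R5, R6, C1, V1} → V_2 = -1.204
Source currents: i(V1)=-0.3817

-0.001856 A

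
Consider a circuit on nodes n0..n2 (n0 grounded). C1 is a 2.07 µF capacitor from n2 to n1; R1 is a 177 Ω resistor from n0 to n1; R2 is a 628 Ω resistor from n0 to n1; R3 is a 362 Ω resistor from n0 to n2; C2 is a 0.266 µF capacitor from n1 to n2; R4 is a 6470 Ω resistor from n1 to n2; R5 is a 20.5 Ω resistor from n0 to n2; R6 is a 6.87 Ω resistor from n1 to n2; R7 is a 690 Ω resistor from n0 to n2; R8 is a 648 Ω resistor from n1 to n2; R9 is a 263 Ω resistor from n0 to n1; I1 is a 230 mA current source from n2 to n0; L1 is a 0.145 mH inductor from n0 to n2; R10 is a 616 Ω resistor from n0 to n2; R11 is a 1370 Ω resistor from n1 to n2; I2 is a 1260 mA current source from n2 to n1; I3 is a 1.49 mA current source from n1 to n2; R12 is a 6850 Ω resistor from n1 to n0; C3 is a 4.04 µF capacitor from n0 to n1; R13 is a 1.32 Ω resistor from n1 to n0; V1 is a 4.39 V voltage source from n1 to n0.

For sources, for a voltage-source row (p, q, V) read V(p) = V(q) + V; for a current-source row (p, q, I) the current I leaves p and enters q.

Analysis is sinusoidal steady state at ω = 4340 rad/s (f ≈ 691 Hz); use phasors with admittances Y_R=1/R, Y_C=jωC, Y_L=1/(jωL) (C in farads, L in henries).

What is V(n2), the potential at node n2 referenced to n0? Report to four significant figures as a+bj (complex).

MNA unknowns: 2 node voltages V₁..V_2 plus 1 source current (V1)
C1: Y=0.000+0.008984j on G[2,1]
R1: Y=0.005650+0.000j on G[0,1]
R2: Y=0.001592+0.000j on G[0,1]
R3: Y=0.002762+0.000j on G[0,2]
C2: Y=0.000+0.001154j on G[1,2]
R4: Y=0.0001546+0.000j on G[1,2]
R5: Y=0.04878+0.000j on G[0,2]
R6: Y=0.1456+0.000j on G[1,2]
R7: Y=0.001449+0.000j on G[0,2]
R8: Y=0.001543+0.000j on G[1,2]
R9: Y=0.003802+0.000j on G[0,1]
I1: z[2]−=0.23, z[0]+=0.23
L1: Y=0.000-1.589j on G[0,2]
R10: Y=0.001623+0.000j on G[0,2]
R11: Y=0.0007299+0.000j on G[1,2]
I2: z[2]−=1.26, z[1]+=1.26
I3: z[1]−=0.00149, z[2]+=0.00149
R12: Y=0.0001460+0.000j on G[1,0]
C3: Y=0.000+0.01753j on G[0,1]
R13: Y=0.7576+0.000j on G[1,0]
V1: row V1−V0=4.39, i_V1 at 1,0
solve → V1=4.390+0.000j, V2=-0.09480-0.5191j
aux → i_V1=-2.775-0.1993j

-0.09480-0.5191j V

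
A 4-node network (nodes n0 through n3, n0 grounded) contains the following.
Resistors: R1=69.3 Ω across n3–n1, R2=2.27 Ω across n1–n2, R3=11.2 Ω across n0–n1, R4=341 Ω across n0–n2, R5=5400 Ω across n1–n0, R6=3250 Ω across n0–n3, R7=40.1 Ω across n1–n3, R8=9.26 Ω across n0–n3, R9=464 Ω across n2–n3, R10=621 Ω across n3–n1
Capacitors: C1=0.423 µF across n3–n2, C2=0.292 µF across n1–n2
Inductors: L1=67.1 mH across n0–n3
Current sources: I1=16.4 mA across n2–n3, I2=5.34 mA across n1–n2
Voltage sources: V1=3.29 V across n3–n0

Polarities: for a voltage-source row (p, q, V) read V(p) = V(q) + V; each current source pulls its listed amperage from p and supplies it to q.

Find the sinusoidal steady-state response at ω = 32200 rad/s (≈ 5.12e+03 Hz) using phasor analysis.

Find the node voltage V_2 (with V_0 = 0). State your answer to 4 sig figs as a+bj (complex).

0.9476+0.3019j V

MNA unknowns: 3 node voltages V₁..V_3 plus 1 source current (V1)
R1: Y=0.01443+0.000j on G[3,1]
R2: Y=0.4405+0.000j on G[1,2]
C1: Y=0.000+0.01362j on G[3,2]
L1: Y=0.000-0.0004628j on G[0,3]
C2: Y=0.000+0.009402j on G[1,2]
R3: Y=0.08929+0.000j on G[0,1]
R4: Y=0.002933+0.000j on G[0,2]
R5: Y=0.0001852+0.000j on G[1,0]
R6: Y=0.0003077+0.000j on G[0,3]
I1: z[2]−=0.0164, z[3]+=0.0164
I2: z[1]−=0.00534, z[2]+=0.00534
R7: Y=0.02494+0.000j on G[1,3]
R8: Y=0.1080+0.000j on G[0,3]
R9: Y=0.002155+0.000j on G[2,3]
R10: Y=0.001610+0.000j on G[3,1]
V1: row V3−V0=3.29, i_V1 at 3,0
solve → V1=0.9567+0.2328j, V2=0.9476+0.3019j, V3=3.290+0.000j
aux → i_V1=-0.4447-0.02019j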